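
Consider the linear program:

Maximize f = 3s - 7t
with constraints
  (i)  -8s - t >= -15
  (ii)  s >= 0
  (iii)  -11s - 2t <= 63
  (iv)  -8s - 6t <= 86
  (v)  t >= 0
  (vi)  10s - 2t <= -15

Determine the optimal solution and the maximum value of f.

Feasible corners and f = 3s - 7t:
  (0, 15) → f = -105
  (15/26, 135/13) → f = -1845/26
  (0, 15/2) → f = -105/2

s = 0, t = 15/2, maximum f = -105/2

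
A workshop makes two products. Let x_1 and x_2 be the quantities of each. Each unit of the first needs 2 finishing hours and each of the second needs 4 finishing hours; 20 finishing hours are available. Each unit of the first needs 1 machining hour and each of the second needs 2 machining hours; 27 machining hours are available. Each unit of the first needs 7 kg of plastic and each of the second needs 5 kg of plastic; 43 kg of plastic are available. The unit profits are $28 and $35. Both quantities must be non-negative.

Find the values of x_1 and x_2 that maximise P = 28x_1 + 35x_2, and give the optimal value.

Extreme points and P = 28x_1 + 35x_2:
  (0, 0) → P = 0
  (0, 5) → P = 175
  (43/7, 0) → P = 172
  (4, 3) → P = 217

The optimum lies where 2x_1 + 4x_2 = 20 and 7x_1 + 5x_2 = 43.
Solving simultaneously gives x_1 = 4, x_2 = 3.

x_1 = 4, x_2 = 3, maximum P = 217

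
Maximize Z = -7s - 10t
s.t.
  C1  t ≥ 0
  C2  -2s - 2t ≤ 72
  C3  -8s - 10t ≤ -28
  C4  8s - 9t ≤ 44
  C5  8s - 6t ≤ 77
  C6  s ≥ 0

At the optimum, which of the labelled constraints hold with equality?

Corner points and Z = -7s - 10t:
  (7/2, 0) → Z = -49/2
  (11/2, 0) → Z = -77/2
  (0, 14/5) → Z = -28
  (143/8, 11) → Z = -1881/8
The feasible region is unbounded (it extends along (0, 1), (3, 4)), but Z strictly decreases along every unbounded feasible direction, so there is no improving ray and the maximum is attained at a vertex.

The maximum is at (7/2, 0). Substituting into each constraint, equality holds for C1 and C3; the remaining constraints have slack.

C1 and C3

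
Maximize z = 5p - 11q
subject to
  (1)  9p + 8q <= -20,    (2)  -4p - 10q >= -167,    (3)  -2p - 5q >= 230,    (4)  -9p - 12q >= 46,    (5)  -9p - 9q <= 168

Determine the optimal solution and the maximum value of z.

p = 388/3, q = -148, maximum z = 6824/3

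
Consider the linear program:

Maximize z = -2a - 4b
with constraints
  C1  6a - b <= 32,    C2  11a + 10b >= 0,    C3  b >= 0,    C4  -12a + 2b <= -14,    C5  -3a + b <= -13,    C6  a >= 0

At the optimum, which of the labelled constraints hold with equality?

Vertices and z = -2a - 4b:
  (16/3, 0) → z = -32/3
  (19/3, 6) → z = -110/3
  (13/3, 0) → z = -26/3

The maximum is at (13/3, 0). Substituting into each constraint, equality holds for C3 and C5; the remaining constraints have slack.

C3 and C5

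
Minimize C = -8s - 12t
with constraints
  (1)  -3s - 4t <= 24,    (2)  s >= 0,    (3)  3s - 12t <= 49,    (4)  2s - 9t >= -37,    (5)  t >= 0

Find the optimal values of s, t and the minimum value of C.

s = 295, t = 209/3, minimum C = -3196

Extreme points and C = -8s - 12t:
  (0, 37/9) → C = -148/3
  (0, 0) → C = 0
  (295, 209/3) → C = -3196
  (49/3, 0) → C = -392/3

The optimum lies where 3s - 12t = 49 and 2s - 9t = -37.
Solving simultaneously gives s = 295, t = 209/3.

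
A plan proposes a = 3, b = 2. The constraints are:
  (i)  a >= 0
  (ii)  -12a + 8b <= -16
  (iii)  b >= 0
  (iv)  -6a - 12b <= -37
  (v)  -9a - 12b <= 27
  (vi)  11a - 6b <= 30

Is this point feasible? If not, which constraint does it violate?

feasible

(i): 3 ≥ 0 ✓
(ii): -20 ≤ -16 ✓
(iii): 2 ≥ 0 ✓
(iv): -42 ≤ -37 ✓
(v): -51 ≤ 27 ✓
(vi): 21 ≤ 30 ✓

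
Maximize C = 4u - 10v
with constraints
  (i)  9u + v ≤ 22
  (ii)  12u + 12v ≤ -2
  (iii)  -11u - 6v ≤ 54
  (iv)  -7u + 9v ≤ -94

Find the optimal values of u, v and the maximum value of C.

The binding constraints are 9u + v = 22 and -11u - 6v = 54.
Solving simultaneously gives u = 186/43, v = -728/43.

u = 186/43, v = -728/43, maximum C = 8024/43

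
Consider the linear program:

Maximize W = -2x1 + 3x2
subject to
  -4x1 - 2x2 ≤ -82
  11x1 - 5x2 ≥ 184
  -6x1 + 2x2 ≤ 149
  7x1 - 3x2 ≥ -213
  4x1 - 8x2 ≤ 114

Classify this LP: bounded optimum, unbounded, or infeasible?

From the feasible point (389/21, 83/21), moving in the direction (5, 11) keeps every constraint satisfied while W increases without bound.

unbounded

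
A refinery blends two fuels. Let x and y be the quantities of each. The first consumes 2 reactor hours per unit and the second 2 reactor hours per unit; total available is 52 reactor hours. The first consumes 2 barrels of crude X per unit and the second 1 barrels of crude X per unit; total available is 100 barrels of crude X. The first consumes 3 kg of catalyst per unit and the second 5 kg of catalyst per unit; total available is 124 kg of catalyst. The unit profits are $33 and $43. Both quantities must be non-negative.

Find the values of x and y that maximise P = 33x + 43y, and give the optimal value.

x = 3, y = 23, maximum P = 1088

Extreme points and P = 33x + 43y:
  (0, 0) → P = 0
  (0, 124/5) → P = 5332/5
  (26, 0) → P = 858
  (3, 23) → P = 1088

At the optimal vertex, 2x + 2y = 52 and 3x + 5y = 124.
Solving simultaneously gives x = 3, y = 23.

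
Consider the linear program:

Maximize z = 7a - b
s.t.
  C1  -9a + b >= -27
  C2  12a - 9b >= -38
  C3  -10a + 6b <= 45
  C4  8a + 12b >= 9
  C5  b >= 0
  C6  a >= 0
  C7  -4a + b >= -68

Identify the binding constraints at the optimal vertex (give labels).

C1 and C5

Extreme points and z = 7a - b:
  (281/69, 222/23) → z = 1301/69
  (3, 0) → z = 21
  (0, 38/9) → z = -38/9
  (9/8, 0) → z = 63/8
  (0, 3/4) → z = -3/4

The maximum is at (3, 0). Substituting into each constraint, equality holds for C1 and C5; the remaining constraints have slack.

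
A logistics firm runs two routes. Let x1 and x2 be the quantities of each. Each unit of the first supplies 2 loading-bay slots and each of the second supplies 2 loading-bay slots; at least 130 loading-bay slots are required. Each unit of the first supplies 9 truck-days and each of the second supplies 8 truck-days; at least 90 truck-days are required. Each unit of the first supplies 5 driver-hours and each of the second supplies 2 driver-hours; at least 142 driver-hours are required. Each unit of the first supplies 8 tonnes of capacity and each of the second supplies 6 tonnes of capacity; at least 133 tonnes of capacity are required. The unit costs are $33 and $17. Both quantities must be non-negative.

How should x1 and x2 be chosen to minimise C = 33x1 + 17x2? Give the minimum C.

The feasible region is unbounded (it extends along (0, 1), (1, 0)), but C strictly increases along every unbounded feasible direction, so there is no improving ray and the minimum is attained at a vertex.

x1 = 4, x2 = 61, minimum C = 1169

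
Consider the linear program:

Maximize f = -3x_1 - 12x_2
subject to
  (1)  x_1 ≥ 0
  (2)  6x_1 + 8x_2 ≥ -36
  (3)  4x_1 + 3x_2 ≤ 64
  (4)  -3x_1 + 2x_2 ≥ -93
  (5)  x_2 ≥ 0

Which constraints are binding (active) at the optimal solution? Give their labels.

Feasible corners and f = -3x_1 - 12x_2:
  (0, 64/3) → f = -256
  (0, 0) → f = 0
  (16, 0) → f = -48

The maximum is at (0, 0). Substituting into each constraint, equality holds for (1) and (5); the remaining constraints have slack.

(1) and (5)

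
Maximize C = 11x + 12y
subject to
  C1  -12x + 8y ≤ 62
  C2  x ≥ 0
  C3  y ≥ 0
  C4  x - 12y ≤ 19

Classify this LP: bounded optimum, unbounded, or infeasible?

From the feasible point (0, 31/4), moving in the direction (12, 1) keeps every constraint satisfied while C increases without bound.

unbounded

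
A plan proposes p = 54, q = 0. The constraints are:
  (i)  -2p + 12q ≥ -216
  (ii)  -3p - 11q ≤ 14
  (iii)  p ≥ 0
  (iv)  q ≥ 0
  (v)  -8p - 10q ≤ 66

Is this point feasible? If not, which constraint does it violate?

(i): -108 ≥ -216 ✓
(ii): -162 ≤ 14 ✓
(iii): 54 ≥ 0 ✓
(iv): 0 ≥ 0 ✓
(v): -432 ≤ 66 ✓

feasible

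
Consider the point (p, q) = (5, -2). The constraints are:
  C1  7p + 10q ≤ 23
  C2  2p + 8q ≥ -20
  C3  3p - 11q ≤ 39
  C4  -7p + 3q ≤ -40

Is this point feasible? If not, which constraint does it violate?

feasible

C1: 15 ≤ 23 ✓
C2: -6 ≥ -20 ✓
C3: 37 ≤ 39 ✓
C4: -41 ≤ -40 ✓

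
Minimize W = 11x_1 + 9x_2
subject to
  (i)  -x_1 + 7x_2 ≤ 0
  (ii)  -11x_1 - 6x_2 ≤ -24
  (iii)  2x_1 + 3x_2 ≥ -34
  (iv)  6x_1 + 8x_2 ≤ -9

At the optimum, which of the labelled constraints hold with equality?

(ii) and (iii)

Extreme points and W = 11x_1 + 9x_2:
  (92/7, -422/21) → W = -254/7
  (123/26, -243/52) → W = 519/52
  (245/2, -93) → W = 1021/2

The minimum is at (92/7, -422/21). Substituting into each constraint, equality holds for (ii) and (iii); the remaining constraints have slack.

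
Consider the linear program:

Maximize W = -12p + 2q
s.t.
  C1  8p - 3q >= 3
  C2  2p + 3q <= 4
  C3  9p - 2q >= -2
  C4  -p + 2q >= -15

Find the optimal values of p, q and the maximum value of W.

Extreme points and W = -12p + 2q:
  (7/10, 13/15) → W = -20/3
  (-12/11, -43/11) → W = 58/11
  (53/7, -26/7) → W = -688/7
  (-17/8, -137/16) → W = 67/8

p = -17/8, q = -137/16, maximum W = 67/8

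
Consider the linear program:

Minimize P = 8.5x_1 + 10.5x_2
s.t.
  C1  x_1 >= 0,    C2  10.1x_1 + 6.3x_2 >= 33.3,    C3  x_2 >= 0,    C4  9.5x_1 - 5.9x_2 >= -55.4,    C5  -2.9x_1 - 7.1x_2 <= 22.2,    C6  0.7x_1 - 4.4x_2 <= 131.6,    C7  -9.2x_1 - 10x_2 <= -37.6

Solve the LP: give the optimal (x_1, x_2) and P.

Extreme points and P = 8.5x_1 + 10.5x_2:
  (0, 37/7) → P = 111/2
  (0, 554/59) → P = 5817/59
  (2403/1076, 1835/1076) → P = 39693/1076
  (188, 0) → P = 1598
  (94/23, 0) → P = 799/23
The feasible region is unbounded (it extends along (59, 95), (44, 7)), but P strictly increases along every unbounded feasible direction, so there is no improving ray and the minimum is attained at a vertex.

The optimum lies where x_2 = 0 and -9.2x_1 - 10x_2 = -37.6.
Solving simultaneously gives x_1 = 94/23, x_2 = 0.

x_1 = 94/23, x_2 = 0, minimum P = 799/23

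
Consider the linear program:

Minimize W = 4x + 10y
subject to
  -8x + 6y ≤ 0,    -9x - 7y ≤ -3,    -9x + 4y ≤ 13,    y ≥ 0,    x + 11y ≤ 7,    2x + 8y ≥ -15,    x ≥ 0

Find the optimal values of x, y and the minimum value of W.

Extreme points and W = 4x + 10y:
  (9/55, 12/55) → W = 156/55
  (21/47, 28/47) → W = 364/47
  (1/3, 0) → W = 4/3
  (7, 0) → W = 28

The optimum lies where -9x - 7y = -3 and y = 0.
Solving simultaneously gives x = 1/3, y = 0.

x = 1/3, y = 0, minimum W = 4/3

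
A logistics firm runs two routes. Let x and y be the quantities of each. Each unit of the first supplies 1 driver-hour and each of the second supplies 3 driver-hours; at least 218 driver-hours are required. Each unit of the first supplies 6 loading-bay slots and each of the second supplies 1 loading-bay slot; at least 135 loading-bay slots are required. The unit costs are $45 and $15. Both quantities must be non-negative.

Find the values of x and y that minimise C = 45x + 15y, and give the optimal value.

x = 11, y = 69, minimum C = 1530

The feasible region is unbounded (it extends along (0, 1), (1, 0)), but C strictly increases along every unbounded feasible direction, so there is no improving ray and the minimum is attained at a vertex.

At the optimal vertex, x + 3y = 218 and 6x + y = 135.
Solving simultaneously gives x = 11, y = 69.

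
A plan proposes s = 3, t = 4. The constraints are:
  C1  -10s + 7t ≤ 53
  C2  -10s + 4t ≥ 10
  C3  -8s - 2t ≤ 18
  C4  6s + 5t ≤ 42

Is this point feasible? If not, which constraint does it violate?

not feasible — violates C2

Constraint C2: -10s + 4t = -14, which is not ≥ 10. All other constraints are satisfied.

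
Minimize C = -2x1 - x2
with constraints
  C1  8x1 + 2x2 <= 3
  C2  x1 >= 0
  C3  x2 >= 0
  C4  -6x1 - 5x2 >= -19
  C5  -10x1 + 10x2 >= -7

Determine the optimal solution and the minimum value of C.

x1 = 0, x2 = 3/2, minimum C = -3/2

Feasible corners and C = -2x1 - x2:
  (0, 3/2) → C = -3/2
  (3/8, 0) → C = -3/4
  (0, 0) → C = 0

The optimum lies where 8x1 + 2x2 = 3 and x1 = 0.
Solving simultaneously gives x1 = 0, x2 = 3/2.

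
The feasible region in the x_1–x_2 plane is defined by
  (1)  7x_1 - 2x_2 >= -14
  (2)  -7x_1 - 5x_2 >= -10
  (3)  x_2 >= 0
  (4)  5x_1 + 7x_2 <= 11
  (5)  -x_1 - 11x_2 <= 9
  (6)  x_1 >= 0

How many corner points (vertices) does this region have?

4

Of the 15 pairwise boundary intersections, those satisfying every inequality are:
  (10/7, 0)
  (5/8, 9/8)
  (0, 0)
  (0, 11/7)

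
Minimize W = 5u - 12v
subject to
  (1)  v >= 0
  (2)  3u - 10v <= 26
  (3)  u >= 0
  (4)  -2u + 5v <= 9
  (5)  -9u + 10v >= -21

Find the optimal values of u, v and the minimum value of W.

Vertices and W = 5u - 12v:
  (0, 0) → W = 0
  (7/3, 0) → W = 35/3
  (0, 9/5) → W = -108/5
  (39/5, 123/25) → W = -501/25

The binding constraints are u = 0 and -2u + 5v = 9.
Solving simultaneously gives u = 0, v = 9/5.

u = 0, v = 9/5, minimum W = -108/5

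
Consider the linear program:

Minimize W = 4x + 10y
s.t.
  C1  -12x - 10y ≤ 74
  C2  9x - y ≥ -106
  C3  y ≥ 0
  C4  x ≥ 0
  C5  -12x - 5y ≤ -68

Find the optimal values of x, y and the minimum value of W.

Extreme points and W = 4x + 10y:
  (0, 106) → W = 1060
  (17/3, 0) → W = 68/3
  (0, 68/5) → W = 136
The feasible region is unbounded (it extends along (1, 0), (1, 9)), but W strictly increases along every unbounded feasible direction, so there is no improving ray and the minimum is attained at a vertex.

The optimum lies where y = 0 and -12x - 5y = -68.
Solving simultaneously gives x = 17/3, y = 0.

x = 17/3, y = 0, minimum W = 68/3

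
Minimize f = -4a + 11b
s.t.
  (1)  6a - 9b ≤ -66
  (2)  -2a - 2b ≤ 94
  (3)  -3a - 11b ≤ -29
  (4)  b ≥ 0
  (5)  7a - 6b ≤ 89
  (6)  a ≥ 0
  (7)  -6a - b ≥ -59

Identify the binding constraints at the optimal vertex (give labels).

(1) and (6)

Feasible corners and f = -4a + 11b:
  (0, 22/3) → f = 242/3
  (31/4, 25/2) → f = 213/2
  (0, 59) → f = 649

The minimum is at (0, 22/3). Substituting into each constraint, equality holds for (1) and (6); the remaining constraints have slack.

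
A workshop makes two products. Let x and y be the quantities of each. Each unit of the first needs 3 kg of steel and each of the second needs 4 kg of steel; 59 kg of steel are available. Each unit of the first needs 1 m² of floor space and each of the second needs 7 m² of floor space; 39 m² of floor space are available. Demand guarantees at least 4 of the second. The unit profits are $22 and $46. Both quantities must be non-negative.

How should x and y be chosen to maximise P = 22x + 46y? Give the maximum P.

x = 11, y = 4, maximum P = 426

Corner points and P = 22x + 46y:
  (0, 39/7) → P = 1794/7
  (0, 4) → P = 184
  (11, 4) → P = 426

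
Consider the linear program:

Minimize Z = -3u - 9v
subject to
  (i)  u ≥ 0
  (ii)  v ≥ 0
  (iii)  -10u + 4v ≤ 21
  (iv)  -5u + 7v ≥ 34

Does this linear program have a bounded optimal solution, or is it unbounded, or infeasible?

From the feasible point (0, 21/4), moving in the direction (4, 10) keeps every constraint satisfied while Z decreases without bound.

unbounded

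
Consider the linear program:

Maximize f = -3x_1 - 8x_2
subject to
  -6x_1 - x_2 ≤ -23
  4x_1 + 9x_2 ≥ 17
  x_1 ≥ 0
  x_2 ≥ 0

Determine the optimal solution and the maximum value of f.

The feasible region is unbounded (it extends along (0, 1), (1, 0)), but f strictly decreases along every unbounded feasible direction, so there is no improving ray and the maximum is attained at a vertex.

At the optimal vertex, 4x_1 + 9x_2 = 17 and x_2 = 0.
Solving simultaneously gives x_1 = 17/4, x_2 = 0.

x_1 = 17/4, x_2 = 0, maximum f = -51/4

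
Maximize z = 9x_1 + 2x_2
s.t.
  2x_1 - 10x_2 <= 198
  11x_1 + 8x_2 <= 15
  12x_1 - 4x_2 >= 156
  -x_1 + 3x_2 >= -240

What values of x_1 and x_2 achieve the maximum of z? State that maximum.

x_1 = 289/21, x_2 = -358/21, maximum z = 1885/21

Vertices and z = 9x_1 + 2x_2:
  (289/21, -358/21) → z = 1885/21
  (48/7, -129/7) → z = 174/7
  (327/35, -384/35) → z = 435/7

At the optimal vertex, 2x_1 - 10x_2 = 198 and 11x_1 + 8x_2 = 15.
Solving simultaneously gives x_1 = 289/21, x_2 = -358/21.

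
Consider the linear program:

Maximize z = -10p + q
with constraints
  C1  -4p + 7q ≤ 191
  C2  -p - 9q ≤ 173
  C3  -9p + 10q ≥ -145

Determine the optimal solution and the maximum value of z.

Extreme points and z = -10p + q:
  (-2930/43, -501/43) → z = 28799/43
  (2925/23, 2299/23) → z = -26951/23
  (-425/91, -1702/91) → z = 28

At the optimal vertex, -4p + 7q = 191 and -p - 9q = 173.
Solving simultaneously gives p = -2930/43, q = -501/43.

p = -2930/43, q = -501/43, maximum z = 28799/43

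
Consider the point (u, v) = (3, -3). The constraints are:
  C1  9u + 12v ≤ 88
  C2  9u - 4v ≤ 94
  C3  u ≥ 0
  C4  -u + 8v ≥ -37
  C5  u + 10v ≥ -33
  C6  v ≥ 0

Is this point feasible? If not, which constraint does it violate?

Constraint C6: v = -3, which is not ≥ 0. All other constraints are satisfied.

not feasible — violates C6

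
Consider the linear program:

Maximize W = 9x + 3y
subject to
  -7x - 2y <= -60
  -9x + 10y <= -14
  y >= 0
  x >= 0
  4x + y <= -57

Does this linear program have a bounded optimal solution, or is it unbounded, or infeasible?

The boundaries -7x - 2y = -60 and -9x + 10y = -14 meet at (157/22, 221/44), but that point violates 4x + y ≤ -57. Every candidate vertex is excluded by some other constraint, so the feasible region is empty.

infeasible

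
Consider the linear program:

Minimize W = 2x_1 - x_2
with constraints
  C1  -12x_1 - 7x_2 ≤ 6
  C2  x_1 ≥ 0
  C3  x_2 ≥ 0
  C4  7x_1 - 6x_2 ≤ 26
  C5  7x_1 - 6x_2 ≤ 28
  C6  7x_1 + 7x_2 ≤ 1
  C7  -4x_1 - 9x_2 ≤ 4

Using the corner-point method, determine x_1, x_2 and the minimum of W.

x_1 = 0, x_2 = 1/7, minimum W = -1/7

Extreme points and W = 2x_1 - x_2:
  (0, 0) → W = 0
  (0, 1/7) → W = -1/7
  (1/7, 0) → W = 2/7

At the optimal vertex, x_1 = 0 and 7x_1 + 7x_2 = 1.
Solving simultaneously gives x_1 = 0, x_2 = 1/7.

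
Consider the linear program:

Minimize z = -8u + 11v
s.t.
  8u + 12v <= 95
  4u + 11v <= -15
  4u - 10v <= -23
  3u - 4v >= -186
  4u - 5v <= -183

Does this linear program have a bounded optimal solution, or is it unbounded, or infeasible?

Extreme points and z = -8u + 11v:
  (-2106/49, 699/49) → z = 24537/49
  (-261/8, 21/2) → z = 753/2
  (-884/7, -675/14) → z = 6719/14
  (-343/4, -32) → z = 334
The feasible region has finitely many vertices and no improving ray; the minimum is 334 at (-343/4, -32).

bounded optimum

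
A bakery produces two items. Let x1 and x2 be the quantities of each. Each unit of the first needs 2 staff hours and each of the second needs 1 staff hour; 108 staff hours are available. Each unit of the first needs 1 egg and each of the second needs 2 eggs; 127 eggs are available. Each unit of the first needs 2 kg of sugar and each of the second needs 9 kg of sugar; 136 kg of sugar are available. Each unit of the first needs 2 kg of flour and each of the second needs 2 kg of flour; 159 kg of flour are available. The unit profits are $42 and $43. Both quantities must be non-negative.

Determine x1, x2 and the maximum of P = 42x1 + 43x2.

x1 = 209/4, x2 = 7/2, maximum P = 2345

Vertices and P = 42x1 + 43x2:
  (0, 0) → P = 0
  (0, 136/9) → P = 5848/9
  (54, 0) → P = 2268
  (209/4, 7/2) → P = 2345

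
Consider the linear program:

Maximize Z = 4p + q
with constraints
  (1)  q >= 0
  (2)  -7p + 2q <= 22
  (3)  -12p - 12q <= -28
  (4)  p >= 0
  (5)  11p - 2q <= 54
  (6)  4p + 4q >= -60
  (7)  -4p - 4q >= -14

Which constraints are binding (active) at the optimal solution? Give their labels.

Feasible corners and Z = 4p + q:
  (7/3, 0) → Z = 28/3
  (7/2, 0) → Z = 14
  (0, 7/3) → Z = 7/3
  (0, 7/2) → Z = 7/2

The maximum is at (7/2, 0). Substituting into each constraint, equality holds for (1) and (7); the remaining constraints have slack.

(1) and (7)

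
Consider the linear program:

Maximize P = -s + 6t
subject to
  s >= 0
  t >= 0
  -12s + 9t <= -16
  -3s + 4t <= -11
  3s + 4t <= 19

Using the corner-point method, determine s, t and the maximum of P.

s = 5, t = 1, maximum P = 1

Feasible corners and P = -s + 6t:
  (11/3, 0) → P = -11/3
  (19/3, 0) → P = -19/3
  (5, 1) → P = 1

The optimum lies where -3s + 4t = -11 and 3s + 4t = 19.
Solving simultaneously gives s = 5, t = 1.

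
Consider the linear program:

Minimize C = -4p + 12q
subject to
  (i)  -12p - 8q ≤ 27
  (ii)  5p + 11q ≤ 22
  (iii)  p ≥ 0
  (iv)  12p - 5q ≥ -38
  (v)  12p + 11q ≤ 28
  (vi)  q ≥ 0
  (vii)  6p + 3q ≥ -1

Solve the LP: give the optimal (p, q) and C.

Feasible corners and C = -4p + 12q:
  (0, 2) → C = 24
  (6/7, 124/77) → C = 1224/77
  (0, 0) → C = 0
  (7/3, 0) → C = -28/3

At the optimal vertex, 12p + 11q = 28 and q = 0.
Solving simultaneously gives p = 7/3, q = 0.

p = 7/3, q = 0, minimum C = -28/3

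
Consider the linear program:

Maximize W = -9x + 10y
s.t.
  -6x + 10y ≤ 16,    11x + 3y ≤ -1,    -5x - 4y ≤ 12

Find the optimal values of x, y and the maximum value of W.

x = -92/37, y = 4/37, maximum W = 868/37

Feasible corners and W = -9x + 10y:
  (-29/64, 85/64) → W = 1111/64
  (-92/37, 4/37) → W = 868/37
  (32/29, -127/29) → W = -1558/29

The binding constraints are -6x + 10y = 16 and -5x - 4y = 12.
Solving simultaneously gives x = -92/37, y = 4/37.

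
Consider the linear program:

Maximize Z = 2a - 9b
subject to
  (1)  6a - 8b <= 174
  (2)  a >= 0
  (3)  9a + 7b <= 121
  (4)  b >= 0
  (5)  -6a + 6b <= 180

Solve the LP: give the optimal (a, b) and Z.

a = 121/9, b = 0, maximum Z = 242/9

The optimum lies where 9a + 7b = 121 and b = 0.
Solving simultaneously gives a = 121/9, b = 0.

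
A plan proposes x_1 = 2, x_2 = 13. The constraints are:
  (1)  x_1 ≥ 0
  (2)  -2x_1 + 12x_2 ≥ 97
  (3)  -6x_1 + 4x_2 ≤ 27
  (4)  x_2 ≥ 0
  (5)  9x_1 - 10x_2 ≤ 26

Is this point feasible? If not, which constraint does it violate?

Constraint (3): -6x_1 + 4x_2 = 40, which is not ≤ 27. All other constraints are satisfied.

not feasible — violates (3)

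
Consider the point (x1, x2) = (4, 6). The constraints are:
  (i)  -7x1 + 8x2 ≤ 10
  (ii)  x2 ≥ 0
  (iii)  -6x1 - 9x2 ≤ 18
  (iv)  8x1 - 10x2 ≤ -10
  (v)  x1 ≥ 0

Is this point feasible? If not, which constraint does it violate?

not feasible — violates (i)

Constraint (i): -7x1 + 8x2 = 20, which is not ≤ 10. All other constraints are satisfied.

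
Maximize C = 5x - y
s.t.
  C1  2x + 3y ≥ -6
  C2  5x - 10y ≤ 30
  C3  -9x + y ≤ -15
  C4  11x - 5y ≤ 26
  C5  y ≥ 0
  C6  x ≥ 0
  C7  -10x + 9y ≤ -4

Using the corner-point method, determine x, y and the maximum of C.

x = 214/49, y = 216/49, maximum C = 122/7

The binding constraints are 11x - 5y = 26 and -10x + 9y = -4.
Solving simultaneously gives x = 214/49, y = 216/49.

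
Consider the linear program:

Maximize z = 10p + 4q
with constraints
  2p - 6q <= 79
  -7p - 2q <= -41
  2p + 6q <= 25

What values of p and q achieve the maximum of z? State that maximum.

Vertices and z = 10p + 4q:
  (202/23, -471/46) → z = 1078/23
  (26, -9/2) → z = 242
  (98/19, 93/38) → z = 1166/19

At the optimal vertex, 2p - 6q = 79 and 2p + 6q = 25.
Solving simultaneously gives p = 26, q = -9/2.

p = 26, q = -9/2, maximum z = 242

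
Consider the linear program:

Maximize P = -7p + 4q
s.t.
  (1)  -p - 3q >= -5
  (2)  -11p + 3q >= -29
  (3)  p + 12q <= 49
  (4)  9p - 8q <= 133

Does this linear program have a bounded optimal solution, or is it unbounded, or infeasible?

From the feasible point (17/6, 13/18), moving in the direction (-12, 1) keeps every constraint satisfied while P increases without bound.

unbounded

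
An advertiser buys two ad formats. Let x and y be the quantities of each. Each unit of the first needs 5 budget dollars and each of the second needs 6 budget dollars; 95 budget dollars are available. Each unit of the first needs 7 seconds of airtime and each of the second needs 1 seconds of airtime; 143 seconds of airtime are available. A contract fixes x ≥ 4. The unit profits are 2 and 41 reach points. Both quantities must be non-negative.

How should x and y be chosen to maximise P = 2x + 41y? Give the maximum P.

x = 4, y = 25/2, maximum P = 1041/2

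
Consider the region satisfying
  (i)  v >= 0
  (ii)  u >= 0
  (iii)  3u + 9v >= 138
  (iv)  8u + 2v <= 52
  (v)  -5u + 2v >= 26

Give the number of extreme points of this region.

4

Of the 10 pairwise boundary intersections, those satisfying every inequality are:
  (0, 46/3)
  (0, 26)
  (14/17, 256/17)
  (2, 18)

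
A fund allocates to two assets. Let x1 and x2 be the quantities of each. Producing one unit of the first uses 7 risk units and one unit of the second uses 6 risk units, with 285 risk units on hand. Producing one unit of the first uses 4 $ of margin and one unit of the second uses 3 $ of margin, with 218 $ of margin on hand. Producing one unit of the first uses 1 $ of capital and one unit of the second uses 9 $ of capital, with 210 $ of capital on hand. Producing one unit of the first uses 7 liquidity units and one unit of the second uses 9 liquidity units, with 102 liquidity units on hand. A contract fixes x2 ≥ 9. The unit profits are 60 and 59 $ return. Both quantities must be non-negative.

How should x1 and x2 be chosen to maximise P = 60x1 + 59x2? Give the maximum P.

Feasible corners and P = 60x1 + 59x2:
  (0, 34/3) → P = 2006/3
  (0, 9) → P = 531
  (3, 9) → P = 711

At the optimal vertex, 7x1 + 9x2 = 102 and x2 = 9.
Solving simultaneously gives x1 = 3, x2 = 9.

x1 = 3, x2 = 9, maximum P = 711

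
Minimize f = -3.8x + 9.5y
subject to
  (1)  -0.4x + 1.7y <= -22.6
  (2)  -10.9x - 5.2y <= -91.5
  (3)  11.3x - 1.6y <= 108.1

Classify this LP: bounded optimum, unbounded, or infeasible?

The boundaries -0.4x + 1.7y = -22.6 and -10.9x - 5.2y = -91.5 meet at (27307/2061, -20974/2061), but that point violates 11.3x - 1.6y ≤ 108.1. Every candidate vertex is excluded by some other constraint, so the feasible region is empty.

infeasible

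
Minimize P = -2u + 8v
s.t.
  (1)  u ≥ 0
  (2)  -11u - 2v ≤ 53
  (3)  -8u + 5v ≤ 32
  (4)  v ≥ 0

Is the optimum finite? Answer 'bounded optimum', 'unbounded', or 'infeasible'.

From the feasible point (0, 32/5), moving in the direction (1, 0) keeps every constraint satisfied while P decreases without bound.

unbounded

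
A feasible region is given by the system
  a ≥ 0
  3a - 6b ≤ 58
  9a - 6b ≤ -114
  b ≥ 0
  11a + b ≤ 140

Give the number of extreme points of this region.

3

Intersecting each pair of boundary lines and keeping only the points that satisfy every inequality leaves:
  (0, 19)
  (0, 140)
  (242/25, 838/25)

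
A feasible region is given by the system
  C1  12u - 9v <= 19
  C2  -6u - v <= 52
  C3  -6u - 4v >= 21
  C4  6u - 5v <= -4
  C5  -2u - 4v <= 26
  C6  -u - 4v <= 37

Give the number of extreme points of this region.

Pairwise boundary intersections that survive every other constraint:
  (-187/18, 31/3)
  (-91/11, -26/11)
  (-121/54, -17/9)
  (-73/17, -74/17)

4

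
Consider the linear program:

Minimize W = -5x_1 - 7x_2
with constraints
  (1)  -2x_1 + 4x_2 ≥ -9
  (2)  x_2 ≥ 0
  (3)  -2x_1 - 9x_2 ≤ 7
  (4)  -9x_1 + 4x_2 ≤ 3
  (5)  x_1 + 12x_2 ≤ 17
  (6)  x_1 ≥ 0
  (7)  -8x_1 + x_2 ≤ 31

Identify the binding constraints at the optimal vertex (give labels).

(1) and (5)

Vertices and W = -5x_1 - 7x_2:
  (9/2, 0) → W = -45/2
  (44/7, 25/28) → W = -1055/28
  (0, 0) → W = 0
  (2/7, 39/28) → W = -313/28
  (0, 3/4) → W = -21/4

The minimum is at (44/7, 25/28). Substituting into each constraint, equality holds for (1) and (5); the remaining constraints have slack.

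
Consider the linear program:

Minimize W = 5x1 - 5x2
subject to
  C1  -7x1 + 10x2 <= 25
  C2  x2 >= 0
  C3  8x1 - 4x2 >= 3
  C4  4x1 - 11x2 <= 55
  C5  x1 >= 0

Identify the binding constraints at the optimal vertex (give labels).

Vertices and W = 5x1 - 5x2:
  (5/2, 17/4) → W = -35/4
  (3/8, 0) → W = 15/8
  (55/4, 0) → W = 275/4
The feasible region is unbounded (it extends along (10, 7), (11, 4)), but W strictly increases along every unbounded feasible direction, so there is no improving ray and the minimum is attained at a vertex.

The minimum is at (5/2, 17/4). Substituting into each constraint, equality holds for C1 and C3; the remaining constraints have slack.

C1 and C3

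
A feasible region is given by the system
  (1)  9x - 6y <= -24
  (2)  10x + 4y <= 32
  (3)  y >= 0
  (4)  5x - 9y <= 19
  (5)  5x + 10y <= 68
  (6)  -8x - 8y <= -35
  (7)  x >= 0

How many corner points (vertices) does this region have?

5

Intersecting each pair of boundary lines and keeping only the points that satisfy every inequality leaves:
  (1, 11/2)
  (3/20, 169/40)
  (3/5, 13/2)
  (0, 34/5)
  (0, 35/8)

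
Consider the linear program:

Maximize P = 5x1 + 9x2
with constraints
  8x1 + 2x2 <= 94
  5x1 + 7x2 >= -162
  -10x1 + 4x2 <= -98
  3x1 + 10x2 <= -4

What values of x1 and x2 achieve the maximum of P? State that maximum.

x1 = 474/37, x2 = -157/37, maximum P = 957/37

Vertices and P = 5x1 + 9x2:
  (491/23, -883/23) → P = -5492/23
  (474/37, -157/37) → P = 957/37
  (19/45, -211/9) → P = -1880/9
  (241/28, -167/56) → P = 907/56

The binding constraints are 8x1 + 2x2 = 94 and 3x1 + 10x2 = -4.
Solving simultaneously gives x1 = 474/37, x2 = -157/37.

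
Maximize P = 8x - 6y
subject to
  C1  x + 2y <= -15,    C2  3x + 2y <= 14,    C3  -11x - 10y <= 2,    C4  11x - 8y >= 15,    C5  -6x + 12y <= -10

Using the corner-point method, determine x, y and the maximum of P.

x = 18, y = -20, maximum P = 264

Extreme points and P = 8x - 6y:
  (29/2, -59/4) → P = 409/2
  (73/6, -163/12) → P = 1073/6
  (18, -20) → P = 264

At the optimal vertex, 3x + 2y = 14 and -11x - 10y = 2.
Solving simultaneously gives x = 18, y = -20.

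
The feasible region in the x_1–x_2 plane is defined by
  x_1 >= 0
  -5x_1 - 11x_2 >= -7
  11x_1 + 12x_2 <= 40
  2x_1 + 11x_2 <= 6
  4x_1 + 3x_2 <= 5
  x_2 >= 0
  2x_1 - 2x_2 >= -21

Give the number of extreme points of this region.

The feasible vertices (each the meet of two boundaries and inside every other half-plane) are:
  (0, 6/11)
  (0, 0)
  (1/3, 16/33)
  (34/29, 3/29)
  (5/4, 0)

5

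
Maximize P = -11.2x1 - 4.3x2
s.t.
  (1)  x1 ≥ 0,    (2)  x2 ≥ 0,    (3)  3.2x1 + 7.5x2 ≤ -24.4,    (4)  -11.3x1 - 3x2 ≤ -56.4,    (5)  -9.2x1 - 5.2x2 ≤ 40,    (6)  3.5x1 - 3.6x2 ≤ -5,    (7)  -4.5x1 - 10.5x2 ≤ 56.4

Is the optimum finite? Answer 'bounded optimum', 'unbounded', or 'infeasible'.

infeasible

The boundaries x1 = 0 and -11.3x1 - 3x2 = -56.4 meet at (0, 18.8), but that point violates 3.2x1 + 7.5x2 ≤ -24.4. Every candidate vertex is excluded by some other constraint, so the feasible region is empty.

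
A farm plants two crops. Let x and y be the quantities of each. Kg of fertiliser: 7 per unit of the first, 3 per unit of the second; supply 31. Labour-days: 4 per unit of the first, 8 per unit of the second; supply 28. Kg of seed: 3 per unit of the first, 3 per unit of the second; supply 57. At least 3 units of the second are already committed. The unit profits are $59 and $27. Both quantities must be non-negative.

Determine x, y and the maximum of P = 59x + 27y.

x = 1, y = 3, maximum P = 140

Extreme points and P = 59x + 27y:
  (0, 7/2) → P = 189/2
  (0, 3) → P = 81
  (1, 3) → P = 140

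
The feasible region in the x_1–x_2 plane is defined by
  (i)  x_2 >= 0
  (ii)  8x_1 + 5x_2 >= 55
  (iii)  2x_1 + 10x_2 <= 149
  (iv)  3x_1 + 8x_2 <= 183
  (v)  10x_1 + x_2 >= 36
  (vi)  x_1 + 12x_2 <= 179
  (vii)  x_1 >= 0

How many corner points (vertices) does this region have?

Pairwise boundary intersections that survive every other constraint:
  (55/8, 0)
  (61, 0)
  (125/42, 131/21)
  (319/7, 81/14)
  (211/98, 709/49)

5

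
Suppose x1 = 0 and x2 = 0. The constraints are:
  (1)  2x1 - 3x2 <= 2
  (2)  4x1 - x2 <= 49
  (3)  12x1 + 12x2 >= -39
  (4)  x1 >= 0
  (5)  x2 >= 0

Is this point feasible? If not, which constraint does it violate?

feasible

(1): 0 ≤ 2 ✓
(2): 0 ≤ 49 ✓
(3): 0 ≥ -39 ✓
(4): 0 ≥ 0 ✓
(5): 0 ≥ 0 ✓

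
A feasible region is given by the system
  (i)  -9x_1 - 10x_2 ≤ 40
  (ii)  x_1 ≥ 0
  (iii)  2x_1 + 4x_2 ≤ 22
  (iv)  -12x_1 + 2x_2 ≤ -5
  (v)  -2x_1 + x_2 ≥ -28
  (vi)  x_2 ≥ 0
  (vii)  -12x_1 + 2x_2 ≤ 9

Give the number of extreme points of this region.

Of the 20 pairwise boundary intersections, those satisfying every inequality are:
  (16/13, 127/26)
  (11, 0)
  (5/12, 0)

3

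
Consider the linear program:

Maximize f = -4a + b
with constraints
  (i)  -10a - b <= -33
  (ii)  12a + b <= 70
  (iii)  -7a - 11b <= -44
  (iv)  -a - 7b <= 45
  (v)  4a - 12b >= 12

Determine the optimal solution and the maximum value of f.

a = 165/32, b = 23/32, maximum f = -637/32

Feasible corners and f = -4a + b:
  (726/125, 38/125) → f = -2866/125
  (213/37, 34/37) → f = -818/37
  (165/32, 23/32) → f = -637/32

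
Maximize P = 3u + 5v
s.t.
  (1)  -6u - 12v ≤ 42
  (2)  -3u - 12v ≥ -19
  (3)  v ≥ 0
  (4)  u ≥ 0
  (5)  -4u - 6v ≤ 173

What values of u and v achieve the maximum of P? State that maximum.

Corner points and P = 3u + 5v:
  (19/3, 0) → P = 19
  (0, 19/12) → P = 95/12
  (0, 0) → P = 0

At the optimal vertex, -3u - 12v = -19 and v = 0.
Solving simultaneously gives u = 19/3, v = 0.

u = 19/3, v = 0, maximum P = 19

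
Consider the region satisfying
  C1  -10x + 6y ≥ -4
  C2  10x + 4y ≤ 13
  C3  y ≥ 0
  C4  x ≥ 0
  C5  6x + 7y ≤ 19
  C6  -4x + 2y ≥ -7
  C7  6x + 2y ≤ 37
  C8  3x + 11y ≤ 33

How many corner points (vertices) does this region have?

The feasible vertices (each the meet of two boundaries and inside every other half-plane) are:
  (47/50, 9/10)
  (2/5, 0)
  (15/46, 56/23)
  (0, 0)
  (0, 19/7)

5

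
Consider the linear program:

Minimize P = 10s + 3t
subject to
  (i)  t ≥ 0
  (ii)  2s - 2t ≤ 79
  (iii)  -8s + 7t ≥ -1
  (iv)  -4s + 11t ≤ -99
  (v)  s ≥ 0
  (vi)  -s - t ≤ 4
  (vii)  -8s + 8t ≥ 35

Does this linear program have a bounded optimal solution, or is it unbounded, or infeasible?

infeasible

The boundaries -8s + 7t = -1 and -8s + 8t = 35 meet at (253/8, 36), but that point violates -4s + 11t ≤ -99. Every candidate vertex is excluded by some other constraint, so the feasible region is empty.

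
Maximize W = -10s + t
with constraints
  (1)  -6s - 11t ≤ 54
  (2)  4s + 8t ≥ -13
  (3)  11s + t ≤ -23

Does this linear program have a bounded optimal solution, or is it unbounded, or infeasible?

unbounded

From the feasible point (-289/4, 69/2), moving in the direction (-1, 11) keeps every constraint satisfied while W increases without bound.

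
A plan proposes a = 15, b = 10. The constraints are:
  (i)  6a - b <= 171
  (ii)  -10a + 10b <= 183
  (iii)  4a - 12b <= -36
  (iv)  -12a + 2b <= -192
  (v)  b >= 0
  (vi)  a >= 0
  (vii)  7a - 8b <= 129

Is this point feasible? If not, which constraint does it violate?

not feasible — violates (iv)

Constraint (iv): -12a + 2b = -160, which is not ≤ -192. All other constraints are satisfied.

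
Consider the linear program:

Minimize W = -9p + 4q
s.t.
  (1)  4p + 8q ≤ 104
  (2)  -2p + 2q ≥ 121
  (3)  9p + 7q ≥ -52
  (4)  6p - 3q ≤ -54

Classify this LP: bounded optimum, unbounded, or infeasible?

The boundaries 4p + 8q = 104 and -2p + 2q = 121 meet at (-95/3, 173/6), but that point violates 9p + 7q ≥ -52. Every candidate vertex is excluded by some other constraint, so the feasible region is empty.

infeasible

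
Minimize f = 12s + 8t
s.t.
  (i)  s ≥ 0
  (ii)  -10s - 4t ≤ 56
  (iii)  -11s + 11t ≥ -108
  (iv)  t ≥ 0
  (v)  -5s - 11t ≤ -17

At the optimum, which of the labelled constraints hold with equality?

Extreme points and f = 12s + 8t:
  (0, 17/11) → f = 136/11
  (108/11, 0) → f = 1296/11
  (17/5, 0) → f = 204/5
The feasible region is unbounded (it extends along (0, 1), (1, 1)), but f strictly increases along every unbounded feasible direction, so there is no improving ray and the minimum is attained at a vertex.

The minimum is at (0, 17/11). Substituting into each constraint, equality holds for (i) and (v); the remaining constraints have slack.

(i) and (v)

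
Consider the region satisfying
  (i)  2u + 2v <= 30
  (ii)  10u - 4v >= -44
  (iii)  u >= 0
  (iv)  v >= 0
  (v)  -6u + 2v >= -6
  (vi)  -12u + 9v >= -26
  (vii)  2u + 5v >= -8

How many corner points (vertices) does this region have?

Intersecting each pair of boundary lines and keeping only the points that satisfy every inequality leaves:
  (8/7, 97/7)
  (9/2, 21/2)
  (0, 11)
  (0, 0)
  (1, 0)

5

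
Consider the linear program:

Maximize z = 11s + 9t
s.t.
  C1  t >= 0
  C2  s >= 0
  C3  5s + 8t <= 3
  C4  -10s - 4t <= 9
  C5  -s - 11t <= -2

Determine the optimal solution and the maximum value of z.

Corner points and z = 11s + 9t:
  (0, 3/8) → z = 27/8
  (0, 2/11) → z = 18/11
  (17/47, 7/47) → z = 250/47

The optimum lies where 5s + 8t = 3 and -s - 11t = -2.
Solving simultaneously gives s = 17/47, t = 7/47.

s = 17/47, t = 7/47, maximum z = 250/47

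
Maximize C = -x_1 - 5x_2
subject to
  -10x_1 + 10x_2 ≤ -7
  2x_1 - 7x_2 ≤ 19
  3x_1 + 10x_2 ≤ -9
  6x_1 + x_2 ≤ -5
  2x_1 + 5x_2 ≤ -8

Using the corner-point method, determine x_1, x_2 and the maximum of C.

x_1 = -141/50, x_2 = -88/25, maximum C = 1021/50

Extreme points and C = -x_1 - 5x_2:
  (-141/50, -88/25) → C = 1021/50
  (-9/14, -47/35) → C = 103/14
  (-4/11, -31/11) → C = 159/11
  (-17/28, -19/14) → C = 207/28

The binding constraints are -10x_1 + 10x_2 = -7 and 2x_1 - 7x_2 = 19.
Solving simultaneously gives x_1 = -141/50, x_2 = -88/25.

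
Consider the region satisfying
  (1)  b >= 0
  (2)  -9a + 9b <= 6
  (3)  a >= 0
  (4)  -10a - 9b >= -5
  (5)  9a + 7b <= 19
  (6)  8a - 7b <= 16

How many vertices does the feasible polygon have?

Pairwise boundary intersections that survive every other constraint:
  (0, 0)
  (1/2, 0)
  (0, 5/9)

3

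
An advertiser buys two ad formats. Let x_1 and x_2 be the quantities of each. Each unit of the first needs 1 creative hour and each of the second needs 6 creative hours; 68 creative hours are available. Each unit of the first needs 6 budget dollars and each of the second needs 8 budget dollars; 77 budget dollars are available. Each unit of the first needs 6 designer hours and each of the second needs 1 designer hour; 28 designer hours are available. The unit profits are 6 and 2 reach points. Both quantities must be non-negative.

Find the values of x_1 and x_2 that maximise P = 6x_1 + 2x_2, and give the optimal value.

x_1 = 7/2, x_2 = 7, maximum P = 35

Corner points and P = 6x_1 + 2x_2:
  (0, 0) → P = 0
  (0, 77/8) → P = 77/4
  (14/3, 0) → P = 28
  (7/2, 7) → P = 35

At the optimal vertex, 6x_1 + 8x_2 = 77 and 6x_1 + x_2 = 28.
Solving simultaneously gives x_1 = 7/2, x_2 = 7.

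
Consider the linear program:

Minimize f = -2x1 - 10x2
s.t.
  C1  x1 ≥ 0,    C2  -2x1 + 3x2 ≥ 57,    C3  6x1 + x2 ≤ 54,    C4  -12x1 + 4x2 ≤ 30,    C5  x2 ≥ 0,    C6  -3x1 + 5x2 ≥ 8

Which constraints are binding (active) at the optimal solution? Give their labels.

C3 and C4

Feasible corners and f = -2x1 - 10x2:
  (21/4, 45/2) → f = -471/2
  (69/14, 156/7) → f = -1629/7
  (31/6, 23) → f = -721/3

The minimum is at (31/6, 23). Substituting into each constraint, equality holds for C3 and C4; the remaining constraints have slack.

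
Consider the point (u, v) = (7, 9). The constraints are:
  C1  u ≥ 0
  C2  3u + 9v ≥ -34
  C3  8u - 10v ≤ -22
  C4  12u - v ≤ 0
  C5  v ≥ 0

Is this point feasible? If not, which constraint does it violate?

not feasible — violates C4

Constraint C4: 12u - v = 75, which is not ≤ 0. All other constraints are satisfied.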